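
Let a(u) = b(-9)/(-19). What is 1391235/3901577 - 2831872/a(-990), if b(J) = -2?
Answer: -104963281899133/3901577 ≈ -2.6903e+7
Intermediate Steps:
a(u) = 2/19 (a(u) = -2/(-19) = -2*(-1/19) = 2/19)
1391235/3901577 - 2831872/a(-990) = 1391235/3901577 - 2831872/2/19 = 1391235*(1/3901577) - 2831872*19/2 = 1391235/3901577 - 26902784 = -104963281899133/3901577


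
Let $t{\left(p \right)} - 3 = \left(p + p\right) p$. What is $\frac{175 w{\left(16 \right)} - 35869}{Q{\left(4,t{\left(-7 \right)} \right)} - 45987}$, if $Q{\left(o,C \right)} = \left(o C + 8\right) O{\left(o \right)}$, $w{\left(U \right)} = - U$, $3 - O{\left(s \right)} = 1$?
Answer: $\frac{38669}{45163} \approx 0.85621$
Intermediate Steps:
$t{\left(p \right)} = 3 + 2 p^{2}$ ($t{\left(p \right)} = 3 + \left(p + p\right) p = 3 + 2 p p = 3 + 2 p^{2}$)
$O{\left(s \right)} = 2$ ($O{\left(s \right)} = 3 - 1 = 2$)
$Q{\left(o,C \right)} = 16 + 2 C o$ ($Q{\left(o,C \right)} = \left(o C + 8\right) 2 = \left(C o + 8\right) 2 = \left(8 + C o\right) 2 = 16 + 2 C o$)
$\frac{175 w{\left(16 \right)} - 35869}{Q{\left(4,t{\left(-7 \right)} \right)} - 45987} = \frac{175 \left(\left(-1\right) 16\right) - 35869}{\left(16 + 2 \left(3 + 2 \left(-7\right)^{2}\right) 4\right) - 45987} = \frac{175 \left(-16\right) - 35869}{\left(16 + 2 \left(3 + 2 \cdot 49\right) 4\right) - 45987} = \frac{-2800 - 35869}{\left(16 + 2 \left(3 + 98\right) 4\right) - 45987} = - \frac{38669}{\left(16 + 2 \cdot 101 \cdot 4\right) - 45987} = - \frac{38669}{\left(16 + 808\right) - 45987} = - \frac{38669}{824 - 45987} = - \frac{38669}{-45163} = \left(-38669\right) \left(- \frac{1}{45163}\right) = \frac{38669}{45163}$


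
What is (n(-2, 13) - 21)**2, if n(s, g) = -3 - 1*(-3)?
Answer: 441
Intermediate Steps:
n(s, g) = 0 (n(s, g) = -3 + 3 = 0)
(n(-2, 13) - 21)**2 = (0 - 21)**2 = (-21)**2 = 441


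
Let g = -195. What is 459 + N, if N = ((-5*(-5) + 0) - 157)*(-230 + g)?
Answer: 56559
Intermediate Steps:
N = 56100 (N = ((-5*(-5) + 0) - 157)*(-230 - 195) = ((25 + 0) - 157)*(-425) = (25 - 157)*(-425) = -132*(-425) = 56100)
459 + N = 459 + 56100 = 56559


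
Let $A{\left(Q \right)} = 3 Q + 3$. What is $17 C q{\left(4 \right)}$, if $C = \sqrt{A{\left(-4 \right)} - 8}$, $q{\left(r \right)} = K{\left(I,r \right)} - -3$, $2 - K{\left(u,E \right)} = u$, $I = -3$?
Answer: $136 i \sqrt{17} \approx 560.74 i$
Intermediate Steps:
$K{\left(u,E \right)} = 2 - u$
$q{\left(r \right)} = 8$ ($q{\left(r \right)} = \left(2 - -3\right) - -3 = \left(2 + 3\right) + 3 = 5 + 3 = 8$)
$A{\left(Q \right)} = 3 + 3 Q$
$C = i \sqrt{17}$ ($C = \sqrt{\left(3 + 3 \left(-4\right)\right) - 8} = \sqrt{\left(3 - 12\right) - 8} = \sqrt{-9 - 8} = \sqrt{-17} = i \sqrt{17} \approx 4.1231 i$)
$17 C q{\left(4 \right)} = 17 i \sqrt{17} \cdot 8 = 136 i \sqrt{17}$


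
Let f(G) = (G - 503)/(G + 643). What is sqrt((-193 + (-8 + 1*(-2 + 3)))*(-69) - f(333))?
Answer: sqrt(821607170)/244 ≈ 117.47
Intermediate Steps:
f(G) = (-503 + G)/(643 + G)
sqrt((-193 + (-8 + 1*(-2 + 3)))*(-69) - f(333)) = sqrt((-193 + (-8 + 1*(-2 + 3)))*(-69) - (-503 + 333)/(643 + 333)) = sqrt((-193 + (-8 + 1*1))*(-69) - (-170)/976) = sqrt((-193 + (-8 + 1))*(-69) - (-170)/976) = sqrt((-193 - 7)*(-69) - 1*(-85/488)) = sqrt(-200*(-69) + 85/488) = sqrt(13800 + 85/488) = sqrt(6734485/488) = sqrt(821607170)/244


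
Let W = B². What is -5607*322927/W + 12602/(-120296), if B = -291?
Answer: -12100845707217/565932532 ≈ -21382.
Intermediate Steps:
W = 84681 (W = (-291)² = 84681)
-5607*322927/W + 12602/(-120296) = -5607/(84681/322927) + 12602/(-120296) = -5607/(84681*(1/322927)) + 12602*(-1/120296) = -5607/84681/322927 - 6301/60148 = -5607*322927/84681 - 6301/60148 = -201183521/9409 - 6301/60148 = -12100845707217/565932532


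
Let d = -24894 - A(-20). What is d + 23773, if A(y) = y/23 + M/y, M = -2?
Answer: -257653/230 ≈ -1120.2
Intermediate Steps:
A(y) = -2/y + y/23 (A(y) = y/23 - 2/y = -2/y + y/23)
d = -5725443/230 (d = -24894 - (-2/(-20) + (1/23)*(-20)) = -24894 - (-2*(-1/20) - 20/23) = -24894 - (⅒ - 20/23) = -24894 - 1*(-177/230) = -24894 + 177/230 = -5725443/230 ≈ -24893.)
d + 23773 = -5725443/230 + 23773 = -257653/230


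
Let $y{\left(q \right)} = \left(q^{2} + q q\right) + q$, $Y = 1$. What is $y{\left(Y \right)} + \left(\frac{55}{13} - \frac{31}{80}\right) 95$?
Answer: $\frac{76567}{208} \approx 368.11$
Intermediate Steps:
$y{\left(q \right)} = q + 2 q^{2}$ ($y{\left(q \right)} = \left(q^{2} + q^{2}\right) + q = 2 q^{2} + q = q + 2 q^{2}$)
$y{\left(Y \right)} + \left(\frac{55}{13} - \frac{31}{80}\right) 95 = 1 \left(1 + 2 \cdot 1\right) + \left(\frac{55}{13} - \frac{31}{80}\right) 95 = 1 \left(1 + 2\right) + \left(55 \cdot \frac{1}{13} - \frac{31}{80}\right) 95 = 1 \cdot 3 + \left(\frac{55}{13} - \frac{31}{80}\right) 95 = 3 + \frac{3997}{1040} \cdot 95 = 3 + \frac{75943}{208} = \frac{76567}{208}$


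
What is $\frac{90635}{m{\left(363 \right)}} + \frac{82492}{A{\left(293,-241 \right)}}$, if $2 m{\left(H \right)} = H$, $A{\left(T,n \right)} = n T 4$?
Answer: $\frac{12792532361}{25632519} \approx 499.07$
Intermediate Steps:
$A{\left(T,n \right)} = 4 T n$ ($A{\left(T,n \right)} = T n 4 = 4 T n$)
$m{\left(H \right)} = \frac{H}{2}$
$\frac{90635}{m{\left(363 \right)}} + \frac{82492}{A{\left(293,-241 \right)}} = \frac{90635}{\frac{1}{2} \cdot 363} + \frac{82492}{4 \cdot 293 \left(-241\right)} = \frac{90635}{\frac{363}{2}} + \frac{82492}{-282452} = 90635 \cdot \frac{2}{363} + 82492 \left(- \frac{1}{282452}\right) = \frac{181270}{363} - \frac{20623}{70613} = \frac{12792532361}{25632519}$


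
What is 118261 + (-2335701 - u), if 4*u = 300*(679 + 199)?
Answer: -2283290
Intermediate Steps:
u = 65850 (u = (300*(679 + 199))/4 = (300*878)/4 = (¼)*263400 = 65850)
118261 + (-2335701 - u) = 118261 + (-2335701 - 1*65850) = 118261 + (-2335701 - 65850) = 118261 - 2401551 = -2283290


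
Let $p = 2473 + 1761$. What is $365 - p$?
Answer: $-3869$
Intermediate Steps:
$p = 4234$
$365 - p = 365 - 4234 = -3869$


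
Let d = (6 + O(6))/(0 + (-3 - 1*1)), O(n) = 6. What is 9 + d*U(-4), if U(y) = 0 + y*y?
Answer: -39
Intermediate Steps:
U(y) = y² (U(y) = 0 + y² = y²)
d = -3 (d = (6 + 6)/(0 + (-3 - 1*1)) = 12/(0 + (-3 - 1)) = 12/(0 - 4) = 12/(-4) = 12*(-¼) = -3)
9 + d*U(-4) = 9 - 3*(-4)² = 9 - 3*16 = 9 - 48 = -39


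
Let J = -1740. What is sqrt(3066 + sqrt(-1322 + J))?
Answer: sqrt(3066 + I*sqrt(3062)) ≈ 55.374 + 0.4997*I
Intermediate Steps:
sqrt(3066 + sqrt(-1322 + J)) = sqrt(3066 + sqrt(-1322 - 1740)) = sqrt(3066 + sqrt(-3062)) = sqrt(3066 + I*sqrt(3062))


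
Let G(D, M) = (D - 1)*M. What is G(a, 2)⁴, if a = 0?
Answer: 16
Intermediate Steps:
G(D, M) = M*(-1 + D) (G(D, M) = (-1 + D)*M = M*(-1 + D))
G(a, 2)⁴ = (2*(-1 + 0))⁴ = (2*(-1))⁴ = (-2)⁴ = 16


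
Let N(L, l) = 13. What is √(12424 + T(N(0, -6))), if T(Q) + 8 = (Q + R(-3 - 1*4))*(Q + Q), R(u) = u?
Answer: 2*√3143 ≈ 112.12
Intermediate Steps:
T(Q) = -8 + 2*Q*(-7 + Q) (T(Q) = -8 + (Q + (-3 - 1*4))*(Q + Q) = -8 + (Q + (-3 - 4))*(2*Q) = -8 + (Q - 7)*(2*Q) = -8 + (-7 + Q)*(2*Q) = -8 + 2*Q*(-7 + Q))
√(12424 + T(N(0, -6))) = √(12424 + (-8 - 14*13 + 2*13²)) = √(12424 + (-8 - 182 + 2*169)) = √(12424 + (-8 - 182 + 338)) = √(12424 + 148) = √12572 = 2*√3143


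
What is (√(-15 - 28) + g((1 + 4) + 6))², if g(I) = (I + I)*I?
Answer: (242 + I*√43)² ≈ 58521.0 + 3173.8*I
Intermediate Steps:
g(I) = 2*I² (g(I) = (2*I)*I = 2*I²)
(√(-15 - 28) + g((1 + 4) + 6))² = (√(-15 - 28) + 2*((1 + 4) + 6)²)² = (√(-43) + 2*(5 + 6)²)² = (I*√43 + 2*11²)² = (I*√43 + 2*121)² = (I*√43 + 242)² = (242 + I*√43)²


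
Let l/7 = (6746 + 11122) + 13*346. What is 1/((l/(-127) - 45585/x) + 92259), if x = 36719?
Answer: 4663313/424478004694 ≈ 1.0986e-5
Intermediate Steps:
l = 156562 (l = 7*((6746 + 11122) + 13*346) = 7*(17868 + 4498) = 7*22366 = 156562)
1/((l/(-127) - 45585/x) + 92259) = 1/((156562/(-127) - 45585/36719) + 92259) = 1/((156562*(-1/127) - 45585*1/36719) + 92259) = 1/((-156562/127 - 45585/36719) + 92259) = 1/(-5754589373/4663313 + 92259) = 1/(424478004694/4663313) = 4663313/424478004694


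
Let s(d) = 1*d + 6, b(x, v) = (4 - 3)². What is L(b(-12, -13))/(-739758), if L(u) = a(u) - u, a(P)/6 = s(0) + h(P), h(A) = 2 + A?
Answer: -53/739758 ≈ -7.1645e-5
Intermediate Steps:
b(x, v) = 1 (b(x, v) = 1² = 1)
s(d) = 6 + d (s(d) = d + 6 = 6 + d)
a(P) = 48 + 6*P (a(P) = 6*((6 + 0) + (2 + P)) = 6*(6 + (2 + P)) = 6*(8 + P) = 48 + 6*P)
L(u) = 48 + 5*u (L(u) = (48 + 6*u) - u = 48 + 5*u)
L(b(-12, -13))/(-739758) = (48 + 5*1)/(-739758) = (48 + 5)*(-1/739758) = 53*(-1/739758) = -53/739758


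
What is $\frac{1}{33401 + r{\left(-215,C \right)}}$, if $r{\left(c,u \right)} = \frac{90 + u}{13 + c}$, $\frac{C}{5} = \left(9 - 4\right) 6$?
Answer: $\frac{101}{3373381} \approx 2.994 \cdot 10^{-5}$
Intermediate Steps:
$C = 150$ ($C = 5 \left(9 - 4\right) 6 = 5 \cdot 5 \cdot 6 = 5 \cdot 30 = 150$)
$r{\left(c,u \right)} = \frac{90 + u}{13 + c}$
$\frac{1}{33401 + r{\left(-215,C \right)}} = \frac{1}{33401 + \frac{90 + 150}{13 - 215}} = \frac{1}{33401 + \frac{1}{-202} \cdot 240} = \frac{1}{33401 - \frac{120}{101}} = \frac{1}{\frac{3373381}{101}} = \frac{101}{3373381}$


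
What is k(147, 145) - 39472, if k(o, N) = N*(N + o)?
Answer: 2868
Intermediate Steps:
k(147, 145) - 39472 = 145*(145 + 147) - 39472 = 145*292 - 39472 = 42340 - 39472 = 2868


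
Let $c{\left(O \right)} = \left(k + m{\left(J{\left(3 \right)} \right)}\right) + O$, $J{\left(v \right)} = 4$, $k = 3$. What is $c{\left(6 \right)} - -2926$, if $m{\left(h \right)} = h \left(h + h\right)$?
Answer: $2967$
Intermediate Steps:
$m{\left(h \right)} = 2 h^{2}$ ($m{\left(h \right)} = h 2 h = 2 h^{2}$)
$c{\left(O \right)} = 35 + O$ ($c{\left(O \right)} = \left(3 + 2 \cdot 4^{2}\right) + O = \left(3 + 2 \cdot 16\right) + O = \left(3 + 32\right) + O = 35 + O$)
$c{\left(6 \right)} - -2926 = \left(35 + 6\right) - -2926 = 41 + 2926 = 2967$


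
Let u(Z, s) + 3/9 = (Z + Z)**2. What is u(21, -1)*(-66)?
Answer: -116402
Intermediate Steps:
u(Z, s) = -1/3 + 4*Z**2 (u(Z, s) = -1/3 + (Z + Z)**2 = -1/3 + (2*Z)**2 = -1/3 + 4*Z**2)
u(21, -1)*(-66) = (-1/3 + 4*21**2)*(-66) = (-1/3 + 4*441)*(-66) = (-1/3 + 1764)*(-66) = (5291/3)*(-66) = -116402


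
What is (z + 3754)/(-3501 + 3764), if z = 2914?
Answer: 6668/263 ≈ 25.354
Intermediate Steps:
(z + 3754)/(-3501 + 3764) = (2914 + 3754)/(-3501 + 3764) = 6668/263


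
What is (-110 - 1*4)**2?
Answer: 12996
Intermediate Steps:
(-110 - 1*4)**2 = (-110 - 4)**2 = (-114)**2 = 12996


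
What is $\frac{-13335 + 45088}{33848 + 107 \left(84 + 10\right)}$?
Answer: $\frac{31753}{43906} \approx 0.7232$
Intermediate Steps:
$\frac{-13335 + 45088}{33848 + 107 \left(84 + 10\right)} = \frac{31753}{33848 + 107 \cdot 94} = \frac{31753}{33848 + 10058} = \frac{31753}{43906}$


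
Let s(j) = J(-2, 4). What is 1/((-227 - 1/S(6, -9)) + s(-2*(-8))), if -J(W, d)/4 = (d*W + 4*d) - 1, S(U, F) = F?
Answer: -9/2294 ≈ -0.0039233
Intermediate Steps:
J(W, d) = 4 - 16*d - 4*W*d (J(W, d) = -4*((d*W + 4*d) - 1) = -4*((W*d + 4*d) - 1) = -4*((4*d + W*d) - 1) = -4*(-1 + 4*d + W*d) = 4 - 16*d - 4*W*d)
s(j) = -28 (s(j) = 4 - 16*4 - 4*(-2)*4 = 4 - 64 + 32 = -28)
1/((-227 - 1/S(6, -9)) + s(-2*(-8))) = 1/((-227 - 1/(-9)) - 28) = 1/((-227 - 1*(-⅑)) - 28) = 1/((-227 + ⅑) - 28) = 1/(-2042/9 - 28) = 1/(-2294/9) = -9/2294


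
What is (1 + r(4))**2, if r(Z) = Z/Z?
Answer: 4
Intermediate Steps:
r(Z) = 1
(1 + r(4))**2 = (1 + 1)**2 = 2**2 = 4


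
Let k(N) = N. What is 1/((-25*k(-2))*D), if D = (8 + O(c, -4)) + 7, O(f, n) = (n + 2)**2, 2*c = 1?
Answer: 1/950 ≈ 0.0010526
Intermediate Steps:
c = 1/2 (c = (1/2)*1 = 1/2 ≈ 0.50000)
O(f, n) = (2 + n)**2
D = 19 (D = (8 + (2 - 4)**2) + 7 = (8 + (-2)**2) + 7 = (8 + 4) + 7 = 12 + 7 = 19)
1/((-25*k(-2))*D) = 1/(-25*(-2)*19) = 1/(50*19) = 1/950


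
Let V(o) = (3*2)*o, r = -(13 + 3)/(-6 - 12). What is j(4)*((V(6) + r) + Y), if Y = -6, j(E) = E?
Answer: 1112/9 ≈ 123.56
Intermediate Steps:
r = 8/9 (r = -16/(-18) = -16*(-1)/18 = -1*(-8/9) = 8/9 ≈ 0.88889)
V(o) = 6*o
j(4)*((V(6) + r) + Y) = 4*((6*6 + 8/9) - 6) = 4*((36 + 8/9) - 6) = 4*(332/9 - 6) = 4*(278/9) = 1112/9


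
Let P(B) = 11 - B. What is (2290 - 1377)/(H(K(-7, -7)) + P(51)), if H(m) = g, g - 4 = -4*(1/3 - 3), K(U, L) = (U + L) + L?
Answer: -2739/76 ≈ -36.039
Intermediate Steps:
K(U, L) = U + 2*L (K(U, L) = (L + U) + L = U + 2*L)
g = 44/3 (g = 4 - 4*(1/3 - 3) = 4 - 4*(-8/3) = 4 + 32/3 = 44/3 ≈ 14.667)
H(m) = 44/3
(2290 - 1377)/(H(K(-7, -7)) + P(51)) = (2290 - 1377)/(44/3 + (11 - 1*51)) = 913/(44/3 + (11 - 51)) = 913/(44/3 - 40) = 913/(-76/3) = 913*(-3/76) = -2739/76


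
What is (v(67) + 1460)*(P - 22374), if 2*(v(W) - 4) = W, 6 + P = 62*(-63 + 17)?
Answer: -37784920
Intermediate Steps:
P = -2858 (P = -6 + 62*(-63 + 17) = -6 + 62*(-46) = -6 - 2852 = -2858)
v(W) = 4 + W/2
(v(67) + 1460)*(P - 22374) = ((4 + (½)*67) + 1460)*(-2858 - 22374) = ((4 + 67/2) + 1460)*(-25232) = (75/2 + 1460)*(-25232) = (2995/2)*(-25232) = -37784920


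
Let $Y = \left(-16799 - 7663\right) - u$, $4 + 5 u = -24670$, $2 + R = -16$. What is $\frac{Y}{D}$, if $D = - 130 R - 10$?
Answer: $- \frac{48818}{5825} \approx -8.3808$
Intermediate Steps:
$R = -18$ ($R = -2 - 16 = -18$)
$u = - \frac{24674}{5}$ ($u = - \frac{4}{5} + \frac{1}{5} \left(-24670\right) = - \frac{4}{5} - 4934 = - \frac{24674}{5} \approx -4934.8$)
$D = 2330$ ($D = \left(-130\right) \left(-18\right) - 10 = 2340 - 10 = 2330$)
$Y = - \frac{97636}{5}$ ($Y = \left(-16799 - 7663\right) - - \frac{24674}{5} = \left(-16799 - 7663\right) + \frac{24674}{5} = -24462 + \frac{24674}{5} = - \frac{97636}{5} \approx -19527.0$)
$\frac{Y}{D} = - \frac{97636}{5 \cdot 2330} = \left(- \frac{97636}{5}\right) \frac{1}{2330} = - \frac{48818}{5825}$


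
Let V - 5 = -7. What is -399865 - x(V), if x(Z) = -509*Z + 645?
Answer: -401528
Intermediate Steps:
V = -2 (V = 5 - 7 = -2)
x(Z) = 645 - 509*Z
-399865 - x(V) = -399865 - (645 - 509*(-2)) = -399865 - (645 + 1018) = -399865 - 1*1663 = -399865 - 1663 = -401528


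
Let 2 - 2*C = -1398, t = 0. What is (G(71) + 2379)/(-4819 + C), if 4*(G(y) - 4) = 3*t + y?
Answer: -3201/5492 ≈ -0.58285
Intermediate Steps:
G(y) = 4 + y/4 (G(y) = 4 + (3*0 + y)/4 = 4 + (0 + y)/4 = 4 + y/4)
C = 700 (C = 1 - ½*(-1398) = 1 + 699 = 700)
(G(71) + 2379)/(-4819 + C) = ((4 + (¼)*71) + 2379)/(-4819 + 700) = ((4 + 71/4) + 2379)/(-4119) = (87/4 + 2379)*(-1/4119) = (9603/4)*(-1/4119) = -3201/5492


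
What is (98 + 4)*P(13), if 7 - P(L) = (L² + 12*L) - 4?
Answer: -32028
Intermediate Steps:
P(L) = 11 - L² - 12*L (P(L) = 7 - ((L² + 12*L) - 4) = 7 - (-4 + L² + 12*L) = 7 + (4 - L² - 12*L) = 11 - L² - 12*L)
(98 + 4)*P(13) = (98 + 4)*(11 - 1*13² - 12*13) = 102*(11 - 1*169 - 156) = 102*(11 - 169 - 156) = 102*(-314) = -32028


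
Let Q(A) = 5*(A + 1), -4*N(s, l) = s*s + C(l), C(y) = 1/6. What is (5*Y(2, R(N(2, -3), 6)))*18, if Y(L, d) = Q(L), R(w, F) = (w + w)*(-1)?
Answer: 1350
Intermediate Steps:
C(y) = ⅙
N(s, l) = -1/24 - s²/4 (N(s, l) = -(s*s + ⅙)/4 = -(s² + ⅙)/4 = -(⅙ + s²)/4 = -1/24 - s²/4)
R(w, F) = -2*w (R(w, F) = (2*w)*(-1) = -2*w)
Q(A) = 5 + 5*A (Q(A) = 5*(1 + A) = 5 + 5*A)
Y(L, d) = 5 + 5*L
(5*Y(2, R(N(2, -3), 6)))*18 = (5*(5 + 5*2))*18 = (5*(5 + 10))*18 = (5*15)*18 = 75*18 = 1350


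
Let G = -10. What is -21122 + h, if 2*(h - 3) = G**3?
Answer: -21619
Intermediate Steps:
h = -497 (h = 3 + (1/2)*(-10)**3 = 3 + (1/2)*(-1000) = 3 - 500 = -497)
-21122 + h = -21122 - 497 = -21619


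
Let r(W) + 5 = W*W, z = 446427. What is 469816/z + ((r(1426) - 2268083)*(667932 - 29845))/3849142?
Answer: -33414796763319658/859180457817 ≈ -38892.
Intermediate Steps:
r(W) = -5 + W**2 (r(W) = -5 + W*W = -5 + W**2)
469816/z + ((r(1426) - 2268083)*(667932 - 29845))/3849142 = 469816/446427 + (((-5 + 1426**2) - 2268083)*(667932 - 29845))/3849142 = 469816*(1/446427) + (((-5 + 2033476) - 2268083)*638087)*(1/3849142) = 469816/446427 + ((2033471 - 2268083)*638087)*(1/3849142) = 469816/446427 - 234612*638087*(1/3849142) = 469816/446427 - 149702867244*1/3849142 = 469816/446427 - 74851433622/1924571 = -33414796763319658/859180457817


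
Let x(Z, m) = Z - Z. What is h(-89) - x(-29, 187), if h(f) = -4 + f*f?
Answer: 7917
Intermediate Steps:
x(Z, m) = 0
h(f) = -4 + f²
h(-89) - x(-29, 187) = (-4 + (-89)²) - 1*0 = (-4 + 7921) + 0 = 7917 + 0 = 7917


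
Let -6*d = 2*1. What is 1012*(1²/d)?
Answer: -3036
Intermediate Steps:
d = -⅓ (d = -1/3 = -⅙*2 = -⅓ ≈ -0.33333)
1012*(1²/d) = 1012*(1²/(-⅓)) = 1012*(1*(-3)) = 1012*(-3) = -3036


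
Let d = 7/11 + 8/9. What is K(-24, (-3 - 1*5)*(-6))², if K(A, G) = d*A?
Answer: 1459264/1089 ≈ 1340.0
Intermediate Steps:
d = 151/99 (d = 7*(1/11) + 8*(⅑) = 7/11 + 8/9 = 151/99 ≈ 1.5253)
K(A, G) = 151*A/99
K(-24, (-3 - 1*5)*(-6))² = ((151/99)*(-24))² = (-1208/33)² = 1459264/1089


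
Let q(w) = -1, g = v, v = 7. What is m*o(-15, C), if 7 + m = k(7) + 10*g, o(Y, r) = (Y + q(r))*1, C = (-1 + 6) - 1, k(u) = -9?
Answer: -864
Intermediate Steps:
g = 7
C = 4 (C = 5 - 1 = 4)
o(Y, r) = -1 + Y (o(Y, r) = (Y - 1)*1 = (-1 + Y)*1 = -1 + Y)
m = 54 (m = -7 + (-9 + 10*7) = -7 + (-9 + 70) = -7 + 61 = 54)
m*o(-15, C) = 54*(-1 - 15) = 54*(-16) = -864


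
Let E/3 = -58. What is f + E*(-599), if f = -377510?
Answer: -273284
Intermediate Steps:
E = -174 (E = 3*(-58) = -174)
f + E*(-599) = -377510 - 174*(-599) = -377510 + 104226 = -273284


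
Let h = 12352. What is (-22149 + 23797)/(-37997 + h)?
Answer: -1648/25645 ≈ -0.064262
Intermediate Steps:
(-22149 + 23797)/(-37997 + h) = (-22149 + 23797)/(-37997 + 12352) = 1648/(-25645) = 1648*(-1/25645) = -1648/25645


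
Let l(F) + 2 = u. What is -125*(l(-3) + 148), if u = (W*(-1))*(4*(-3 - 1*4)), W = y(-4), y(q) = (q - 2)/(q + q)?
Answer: -20875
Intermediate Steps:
y(q) = (-2 + q)/(2*q) (y(q) = (-2 + q)/((2*q)) = (-2 + q)*(1/(2*q)) = (-2 + q)/(2*q))
W = 3/4 (W = (1/2)*(-2 - 4)/(-4) = (1/2)*(-1/4)*(-6) = 3/4 ≈ 0.75000)
u = 21 (u = ((3/4)*(-1))*(4*(-3 - 1*4)) = -3*(-3 - 4) = -3*(-7) = -3/4*(-28) = 21)
l(F) = 19 (l(F) = -2 + 21 = 19)
-125*(l(-3) + 148) = -125*(19 + 148) = -125*167 = -20875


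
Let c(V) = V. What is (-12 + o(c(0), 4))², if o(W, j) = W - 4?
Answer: 256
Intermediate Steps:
o(W, j) = -4 + W
(-12 + o(c(0), 4))² = (-12 + (-4 + 0))² = (-12 - 4)² = (-16)² = 256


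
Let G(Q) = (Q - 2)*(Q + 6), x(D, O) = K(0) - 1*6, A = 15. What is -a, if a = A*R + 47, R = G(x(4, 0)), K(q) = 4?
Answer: 193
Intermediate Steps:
x(D, O) = -2 (x(D, O) = 4 - 1*6 = 4 - 6 = -2)
G(Q) = (-2 + Q)*(6 + Q)
R = -16 (R = -12 + (-2)**2 + 4*(-2) = -12 + 4 - 8 = -16)
a = -193 (a = 15*(-16) + 47 = -240 + 47 = -193)
-a = -1*(-193) = 193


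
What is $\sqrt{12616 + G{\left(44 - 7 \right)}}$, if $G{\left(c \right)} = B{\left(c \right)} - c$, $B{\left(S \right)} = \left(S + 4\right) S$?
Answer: $4 \sqrt{881} \approx 118.73$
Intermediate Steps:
$B{\left(S \right)} = S \left(4 + S\right)$ ($B{\left(S \right)} = \left(4 + S\right) S = S \left(4 + S\right)$)
$G{\left(c \right)} = - c + c \left(4 + c\right)$ ($G{\left(c \right)} = c \left(4 + c\right) - c = - c + c \left(4 + c\right)$)
$\sqrt{12616 + G{\left(44 - 7 \right)}} = \sqrt{12616 + \left(44 - 7\right) \left(3 + \left(44 - 7\right)\right)} = \sqrt{12616 + 37 \left(3 + 37\right)} = \sqrt{12616 + 37 \cdot 40} = \sqrt{12616 + 1480} = \sqrt{14096} = 4 \sqrt{881}$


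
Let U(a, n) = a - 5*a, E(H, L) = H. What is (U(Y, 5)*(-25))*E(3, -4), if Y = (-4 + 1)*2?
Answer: -1800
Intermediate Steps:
Y = -6 (Y = -3*2 = -6)
U(a, n) = -4*a
(U(Y, 5)*(-25))*E(3, -4) = (-4*(-6)*(-25))*3 = (24*(-25))*3 = -600*3 = -1800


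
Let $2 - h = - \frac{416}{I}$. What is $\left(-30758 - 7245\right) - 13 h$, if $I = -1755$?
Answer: $- \frac{5133499}{135} \approx -38026.0$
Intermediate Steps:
$h = \frac{238}{135}$ ($h = 2 - - \frac{416}{-1755} = 2 - \left(-416\right) \left(- \frac{1}{1755}\right) = 2 - \frac{32}{135} = \frac{238}{135} \approx 1.763$)
$\left(-30758 - 7245\right) - 13 h = \left(-30758 - 7245\right) - \frac{3094}{135} = -38003 - \frac{3094}{135} = - \frac{5133499}{135}$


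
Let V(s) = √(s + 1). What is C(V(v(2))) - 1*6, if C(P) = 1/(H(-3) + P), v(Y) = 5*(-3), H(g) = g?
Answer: -141/23 - I*√14/23 ≈ -6.1304 - 0.16268*I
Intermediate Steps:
v(Y) = -15
V(s) = √(1 + s)
C(P) = 1/(-3 + P)
C(V(v(2))) - 1*6 = 1/(-3 + √(1 - 15)) - 1*6 = 1/(-3 + √(-14)) - 6 = 1/(-3 + I*√14) - 6 = -6 + 1/(-3 + I*√14)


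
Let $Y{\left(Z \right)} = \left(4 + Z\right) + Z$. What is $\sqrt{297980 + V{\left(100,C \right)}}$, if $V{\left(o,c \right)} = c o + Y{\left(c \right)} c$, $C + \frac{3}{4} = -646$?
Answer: $\frac{\sqrt{17076626}}{4} \approx 1033.1$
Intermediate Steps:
$Y{\left(Z \right)} = 4 + 2 Z$
$C = - \frac{2587}{4}$ ($C = - \frac{3}{4} - 646 = - \frac{2587}{4} \approx -646.75$)
$V{\left(o,c \right)} = c o + c \left(4 + 2 c\right)$ ($V{\left(o,c \right)} = c o + \left(4 + 2 c\right) c = c o + c \left(4 + 2 c\right)$)
$\sqrt{297980 + V{\left(100,C \right)}} = \sqrt{297980 - \frac{2587 \left(4 + 100 + 2 \left(- \frac{2587}{4}\right)\right)}{4}} = \sqrt{297980 - \frac{2587 \left(4 + 100 - \frac{2587}{2}\right)}{4}} = \sqrt{297980 - - \frac{6154473}{8}} = \sqrt{297980 + \frac{6154473}{8}} = \sqrt{\frac{8538313}{8}} = \frac{\sqrt{17076626}}{4}$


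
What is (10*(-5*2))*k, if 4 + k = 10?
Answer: -600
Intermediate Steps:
k = 6 (k = -4 + 10 = 6)
(10*(-5*2))*k = (10*(-5*2))*6 = (10*(-10))*6 = -100*6 = -600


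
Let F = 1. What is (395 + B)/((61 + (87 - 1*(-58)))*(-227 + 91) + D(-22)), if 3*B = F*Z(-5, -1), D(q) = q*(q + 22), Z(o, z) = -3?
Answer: -197/14008 ≈ -0.014063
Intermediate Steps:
D(q) = q*(22 + q)
B = -1 (B = (1*(-3))/3 = (⅓)*(-3) = -1)
(395 + B)/((61 + (87 - 1*(-58)))*(-227 + 91) + D(-22)) = (395 - 1)/((61 + (87 - 1*(-58)))*(-227 + 91) - 22*(22 - 22)) = 394/((61 + (87 + 58))*(-136) - 22*0) = 394/((61 + 145)*(-136) + 0) = 394/(206*(-136) + 0) = 394/(-28016 + 0) = 394/(-28016) = 394*(-1/28016) = -197/14008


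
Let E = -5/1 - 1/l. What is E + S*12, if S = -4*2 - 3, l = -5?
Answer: -684/5 ≈ -136.80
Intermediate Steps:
E = -24/5 (E = -5/1 - 1/(-5) = -5*1 - 1*(-⅕) = -5 + ⅕ = -24/5 ≈ -4.8000)
S = -11 (S = -8 - 3 = -11)
E + S*12 = -24/5 - 11*12 = -24/5 - 132 = -684/5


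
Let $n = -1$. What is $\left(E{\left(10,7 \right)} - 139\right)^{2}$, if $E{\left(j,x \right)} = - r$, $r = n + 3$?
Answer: $19881$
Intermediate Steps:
$r = 2$ ($r = -1 + 3 = 2$)
$E{\left(j,x \right)} = -2$ ($E{\left(j,x \right)} = \left(-1\right) 2 = -2$)
$\left(E{\left(10,7 \right)} - 139\right)^{2} = \left(-2 - 139\right)^{2} = \left(-141\right)^{2} = 19881$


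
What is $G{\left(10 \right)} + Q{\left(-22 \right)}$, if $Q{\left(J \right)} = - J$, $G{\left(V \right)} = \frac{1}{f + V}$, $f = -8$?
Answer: $\frac{45}{2} \approx 22.5$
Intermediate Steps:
$G{\left(V \right)} = \frac{1}{-8 + V}$
$G{\left(10 \right)} + Q{\left(-22 \right)} = \frac{1}{-8 + 10} - -22 = \frac{1}{2} + 22 = \frac{45}{2}$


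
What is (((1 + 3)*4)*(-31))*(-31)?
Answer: 15376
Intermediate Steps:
(((1 + 3)*4)*(-31))*(-31) = ((4*4)*(-31))*(-31) = (16*(-31))*(-31) = -496*(-31) = 15376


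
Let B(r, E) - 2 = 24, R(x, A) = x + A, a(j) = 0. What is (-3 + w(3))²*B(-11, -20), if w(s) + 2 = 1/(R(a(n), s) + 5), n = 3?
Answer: 19773/32 ≈ 617.91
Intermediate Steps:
R(x, A) = A + x
B(r, E) = 26 (B(r, E) = 2 + 24 = 26)
w(s) = -2 + 1/(5 + s) (w(s) = -2 + 1/((s + 0) + 5) = -2 + 1/(s + 5) = -2 + 1/(5 + s))
(-3 + w(3))²*B(-11, -20) = (-3 + (-9 - 2*3)/(5 + 3))²*26 = (-3 + (-9 - 6)/8)²*26 = (-3 + (⅛)*(-15))²*26 = (-3 - 15/8)²*26 = (-39/8)²*26 = (1521/64)*26 = 19773/32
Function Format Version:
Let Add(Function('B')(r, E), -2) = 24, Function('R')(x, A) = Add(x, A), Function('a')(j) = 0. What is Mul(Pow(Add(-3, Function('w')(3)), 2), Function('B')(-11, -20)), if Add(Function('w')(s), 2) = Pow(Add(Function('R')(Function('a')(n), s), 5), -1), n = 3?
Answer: Rational(19773, 32) ≈ 617.91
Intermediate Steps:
Function('R')(x, A) = Add(A, x)
Function('B')(r, E) = 26 (Function('B')(r, E) = Add(2, 24) = 26)
Function('w')(s) = Add(-2, Pow(Add(5, s), -1)) (Function('w')(s) = Add(-2, Pow(Add(Add(s, 0), 5), -1)) = Add(-2, Pow(Add(s, 5), -1)) = Add(-2, Pow(Add(5, s), -1)))
Mul(Pow(Add(-3, Function('w')(3)), 2), Function('B')(-11, -20)) = Mul(Pow(Add(-3, Mul(Pow(Add(5, 3), -1), Add(-9, Mul(-2, 3)))), 2), 26) = Mul(Pow(Add(-3, Mul(Pow(8, -1), Add(-9, -6))), 2), 26) = Mul(Pow(Add(-3, Mul(Rational(1, 8), -15)), 2), 26) = Mul(Pow(Add(-3, Rational(-15, 8)), 2), 26) = Mul(Pow(Rational(-39, 8), 2), 26) = Mul(Rational(1521, 64), 26) = Rational(19773, 32)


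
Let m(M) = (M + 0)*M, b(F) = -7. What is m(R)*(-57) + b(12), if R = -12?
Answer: -8215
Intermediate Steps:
m(M) = M**2 (m(M) = M*M = M**2)
m(R)*(-57) + b(12) = (-12)**2*(-57) - 7 = 144*(-57) - 7 = -8208 - 7 = -8215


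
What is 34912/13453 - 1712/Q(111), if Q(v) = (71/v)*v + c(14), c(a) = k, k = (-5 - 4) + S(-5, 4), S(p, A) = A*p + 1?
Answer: -21530320/578479 ≈ -37.219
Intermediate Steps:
S(p, A) = 1 + A*p
k = -28 (k = (-5 - 4) + (1 + 4*(-5)) = -9 + (1 - 20) = -9 - 19 = -28)
c(a) = -28
Q(v) = 43 (Q(v) = (71/v)*v - 28 = 71 - 28 = 43)
34912/13453 - 1712/Q(111) = 34912/13453 - 1712/43 = -21530320/578479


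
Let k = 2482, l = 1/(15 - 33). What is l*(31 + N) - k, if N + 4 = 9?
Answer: -2484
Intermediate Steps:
N = 5 (N = -4 + 9 = 5)
l = -1/18 (l = 1/(-18) = -1/18 ≈ -0.055556)
l*(31 + N) - k = -(31 + 5)/18 - 1*2482 = -1/18*36 - 2482 = -2 - 2482 = -2484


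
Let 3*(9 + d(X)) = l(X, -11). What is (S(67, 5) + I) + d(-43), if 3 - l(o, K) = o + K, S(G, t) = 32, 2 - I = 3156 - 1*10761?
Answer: 7649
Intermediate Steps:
I = 7607 (I = 2 - (3156 - 1*10761) = 2 - (3156 - 10761) = 2 - 1*(-7605) = 2 + 7605 = 7607)
l(o, K) = 3 - K - o (l(o, K) = 3 - (o + K) = 3 - (K + o) = 3 + (-K - o) = 3 - K - o)
d(X) = -13/3 - X/3 (d(X) = -9 + (3 - 1*(-11) - X)/3 = -9 + (3 + 11 - X)/3 = -9 + (14 - X)/3 = -9 + (14/3 - X/3) = -13/3 - X/3)
(S(67, 5) + I) + d(-43) = (32 + 7607) + (-13/3 - 1/3*(-43)) = 7639 + (-13/3 + 43/3) = 7639 + 10 = 7649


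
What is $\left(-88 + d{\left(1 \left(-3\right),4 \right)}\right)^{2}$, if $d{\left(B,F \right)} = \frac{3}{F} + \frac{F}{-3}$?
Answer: $\frac{1129969}{144} \approx 7847.0$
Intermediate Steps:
$d{\left(B,F \right)} = \frac{3}{F} - \frac{F}{3}$ ($d{\left(B,F \right)} = \frac{3}{F} + F \left(- \frac{1}{3}\right) = \frac{3}{F} - \frac{F}{3}$)
$\left(-88 + d{\left(1 \left(-3\right),4 \right)}\right)^{2} = \left(-88 + \left(\frac{3}{4} - \frac{4}{3}\right)\right)^{2} = \left(-88 - \frac{7}{12}\right)^{2} = \left(- \frac{1063}{12}\right)^{2} = \frac{1129969}{144}$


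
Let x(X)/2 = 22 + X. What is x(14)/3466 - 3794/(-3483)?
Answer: 6700390/6036039 ≈ 1.1101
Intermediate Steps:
x(X) = 44 + 2*X (x(X) = 2*(22 + X) = 44 + 2*X)
x(14)/3466 - 3794/(-3483) = (44 + 2*14)/3466 - 3794/(-3483) = (44 + 28)*(1/3466) - 3794*(-1/3483) = 72*(1/3466) + 3794/3483 = 36/1733 + 3794/3483 = 6700390/6036039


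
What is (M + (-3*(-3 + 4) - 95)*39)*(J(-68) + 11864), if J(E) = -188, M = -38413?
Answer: -493135860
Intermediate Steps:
(M + (-3*(-3 + 4) - 95)*39)*(J(-68) + 11864) = (-38413 + (-3*(-3 + 4) - 95)*39)*(-188 + 11864) = (-38413 + (-3*1 - 95)*39)*11676 = (-38413 + (-3 - 95)*39)*11676 = (-38413 - 98*39)*11676 = (-38413 - 3822)*11676 = -42235*11676 = -493135860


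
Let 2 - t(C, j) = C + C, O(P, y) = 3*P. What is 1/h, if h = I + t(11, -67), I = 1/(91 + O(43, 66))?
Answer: -220/4399 ≈ -0.050011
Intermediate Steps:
t(C, j) = 2 - 2*C (t(C, j) = 2 - (C + C) = 2 - 2*C)
I = 1/220 (I = 1/(91 + 3*43) = 1/(91 + 129) = 1/220 ≈ 0.0045455)
h = -4399/220 (h = 1/220 + (2 - 2*11) = 1/220 + (2 - 22) = 1/220 - 20 = -4399/220 ≈ -19.995)
1/h = 1/(-4399/220) = -220/4399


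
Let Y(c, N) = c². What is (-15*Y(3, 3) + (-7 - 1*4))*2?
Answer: -292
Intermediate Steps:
(-15*Y(3, 3) + (-7 - 1*4))*2 = (-15*3² + (-7 - 1*4))*2 = (-15*9 + (-7 - 4))*2 = (-135 - 11)*2 = -146*2 = -292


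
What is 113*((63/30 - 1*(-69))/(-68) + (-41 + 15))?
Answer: -2078183/680 ≈ -3056.2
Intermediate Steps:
113*((63/30 - 1*(-69))/(-68) + (-41 + 15)) = 113*((63*(1/30) + 69)*(-1/68) - 26) = 113*((21/10 + 69)*(-1/68) - 26) = 113*((711/10)*(-1/68) - 26) = 113*(-711/680 - 26) = 113*(-18391/680) = -2078183/680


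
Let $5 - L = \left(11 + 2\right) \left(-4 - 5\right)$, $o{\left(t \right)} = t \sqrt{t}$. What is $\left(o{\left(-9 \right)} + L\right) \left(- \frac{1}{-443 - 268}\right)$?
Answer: $\frac{122}{711} - \frac{3 i}{79} \approx 0.17159 - 0.037975 i$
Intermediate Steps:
$o{\left(t \right)} = t^{\frac{3}{2}}$
$L = 122$ ($L = 5 - \left(11 + 2\right) \left(-4 - 5\right) = 5 - 13 \left(-4 - 5\right) = 5 - 13 \left(-9\right) = 5 - -117 = 5 + 117 = 122$)
$\left(o{\left(-9 \right)} + L\right) \left(- \frac{1}{-443 - 268}\right) = \left(\left(-9\right)^{\frac{3}{2}} + 122\right) \left(- \frac{1}{-443 - 268}\right) = \left(- 27 i + 122\right) \left(- \frac{1}{-711}\right) = \left(122 - 27 i\right) \left(\left(-1\right) \left(- \frac{1}{711}\right)\right) = \left(122 - 27 i\right) \frac{1}{711} = \frac{122}{711} - \frac{3 i}{79}$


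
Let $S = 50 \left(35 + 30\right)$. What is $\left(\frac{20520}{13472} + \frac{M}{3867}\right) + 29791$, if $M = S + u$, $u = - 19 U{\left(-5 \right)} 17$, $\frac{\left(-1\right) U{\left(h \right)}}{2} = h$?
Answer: $\frac{194009778683}{6512028} \approx 29793.0$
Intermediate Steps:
$U{\left(h \right)} = - 2 h$
$S = 3250$ ($S = 50 \cdot 65 = 3250$)
$u = -3230$ ($u = - 19 \left(\left(-2\right) \left(-5\right)\right) 17 = \left(-19\right) 10 \cdot 17 = \left(-190\right) 17 = -3230$)
$M = 20$ ($M = 3250 - 3230 = 20$)
$\left(\frac{20520}{13472} + \frac{M}{3867}\right) + 29791 = \left(\frac{20520}{13472} + \frac{20}{3867}\right) + 29791 = \left(20520 \cdot \frac{1}{13472} + 20 \cdot \frac{1}{3867}\right) + 29791 = \left(\frac{2565}{1684} + \frac{20}{3867}\right) + 29791 = \frac{9952535}{6512028} + 29791 = \frac{194009778683}{6512028}$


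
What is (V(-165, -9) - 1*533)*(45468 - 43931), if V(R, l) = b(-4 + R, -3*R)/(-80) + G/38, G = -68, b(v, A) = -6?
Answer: -624610671/760 ≈ -8.2186e+5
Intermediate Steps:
V(R, l) = -1303/760 (V(R, l) = -6/(-80) - 68/38 = -6*(-1/80) - 68*1/38 = 3/40 - 34/19 = -1303/760)
(V(-165, -9) - 1*533)*(45468 - 43931) = (-1303/760 - 1*533)*(45468 - 43931) = (-1303/760 - 533)*1537 = -406383/760*1537 = -624610671/760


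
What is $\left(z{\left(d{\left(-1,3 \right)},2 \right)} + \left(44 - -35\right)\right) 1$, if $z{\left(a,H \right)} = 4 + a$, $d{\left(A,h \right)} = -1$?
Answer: $82$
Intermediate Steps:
$\left(z{\left(d{\left(-1,3 \right)},2 \right)} + \left(44 - -35\right)\right) 1 = \left(\left(4 - 1\right) + \left(44 - -35\right)\right) 1 = \left(3 + \left(44 + 35\right)\right) 1 = \left(3 + 79\right) 1 = 82 \cdot 1 = 82$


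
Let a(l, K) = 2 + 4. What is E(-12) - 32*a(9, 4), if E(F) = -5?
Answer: -197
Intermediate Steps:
a(l, K) = 6
E(-12) - 32*a(9, 4) = -5 - 32*6 = -5 - 192 = -197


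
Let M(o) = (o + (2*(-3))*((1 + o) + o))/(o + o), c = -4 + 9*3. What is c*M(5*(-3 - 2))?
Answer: -6187/50 ≈ -123.74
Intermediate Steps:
c = 23 (c = -4 + 27 = 23)
M(o) = (-6 - 11*o)/(2*o) (M(o) = (o - 6*(1 + 2*o))/((2*o)) = (o + (-6 - 12*o))*(1/(2*o)) = (-6 - 11*o)*(1/(2*o)) = (-6 - 11*o)/(2*o))
c*M(5*(-3 - 2)) = 23*(-11/2 - 3*1/(5*(-3 - 2))) = 23*(-11/2 - 3/(5*(-5))) = 23*(-11/2 - 3/(-25)) = 23*(-11/2 - 3*(-1/25)) = 23*(-11/2 + 3/25) = 23*(-269/50) = -6187/50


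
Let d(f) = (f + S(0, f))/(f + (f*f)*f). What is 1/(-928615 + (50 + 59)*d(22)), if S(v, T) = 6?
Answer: -5335/4954159499 ≈ -1.0769e-6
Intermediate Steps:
d(f) = (6 + f)/(f + f³) (d(f) = (f + 6)/(f + (f*f)*f) = (6 + f)/(f + f²*f) = (6 + f)/(f + f³))
1/(-928615 + (50 + 59)*d(22)) = 1/(-928615 + (50 + 59)*((6 + 22)/(22 + 22³))) = 1/(-928615 + 109*(28/(22 + 10648))) = 1/(-928615 + 109*(28/10670)) = 1/(-928615 + 109*((1/10670)*28)) = 1/(-928615 + 109*(14/5335)) = 1/(-928615 + 1526/5335) = 1/(-4954159499/5335) = -5335/4954159499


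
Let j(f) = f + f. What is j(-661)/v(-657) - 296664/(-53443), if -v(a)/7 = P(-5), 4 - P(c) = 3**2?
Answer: -60268406/1870505 ≈ -32.220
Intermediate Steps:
j(f) = 2*f
P(c) = -5 (P(c) = 4 - 1*3**2 = 4 - 1*9 = 4 - 9 = -5)
v(a) = 35 (v(a) = -7*(-5) = 35)
j(-661)/v(-657) - 296664/(-53443) = (2*(-661))/35 - 296664/(-53443) = -1322*1/35 - 296664*(-1/53443) = -1322/35 + 296664/53443 = -60268406/1870505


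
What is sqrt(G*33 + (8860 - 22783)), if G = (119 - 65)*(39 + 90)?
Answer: 3*sqrt(23995) ≈ 464.71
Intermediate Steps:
G = 6966 (G = 54*129 = 6966)
sqrt(G*33 + (8860 - 22783)) = sqrt(6966*33 + (8860 - 22783)) = sqrt(229878 - 13923) = sqrt(215955) = 3*sqrt(23995)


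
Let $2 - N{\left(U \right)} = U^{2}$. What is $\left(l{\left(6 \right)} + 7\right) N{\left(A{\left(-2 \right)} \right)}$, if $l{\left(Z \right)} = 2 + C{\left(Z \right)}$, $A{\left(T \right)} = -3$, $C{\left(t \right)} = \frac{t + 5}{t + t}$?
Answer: $- \frac{833}{12} \approx -69.417$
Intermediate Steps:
$C{\left(t \right)} = \frac{5 + t}{2 t}$
$l{\left(Z \right)} = 2 + \frac{5 + Z}{2 Z}$
$N{\left(U \right)} = 2 - U^{2}$
$\left(l{\left(6 \right)} + 7\right) N{\left(A{\left(-2 \right)} \right)} = \left(\frac{5 \left(1 + 6\right)}{2 \cdot 6} + 7\right) \left(2 - \left(-3\right)^{2}\right) = \left(\frac{5}{2} \cdot \frac{1}{6} \cdot 7 + 7\right) \left(2 - 9\right) = \left(\frac{35}{12} + 7\right) \left(2 - 9\right) = \frac{119}{12} \left(-7\right) = - \frac{833}{12}$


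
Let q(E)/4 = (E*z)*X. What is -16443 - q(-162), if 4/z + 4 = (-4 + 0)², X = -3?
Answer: -17091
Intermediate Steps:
z = ⅓ (z = 4/(-4 + (-4 + 0)²) = 4/(-4 + (-4)²) = 4/(-4 + 16) = 4/12 = 4*(1/12) = ⅓ ≈ 0.33333)
q(E) = -4*E (q(E) = 4*((E*(⅓))*(-3)) = 4*((E/3)*(-3)) = 4*(-E) = -4*E)
-16443 - q(-162) = -16443 - (-4)*(-162) = -16443 - 1*648 = -16443 - 648 = -17091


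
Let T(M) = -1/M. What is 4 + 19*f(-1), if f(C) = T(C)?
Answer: 23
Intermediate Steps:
f(C) = -1/C
4 + 19*f(-1) = 4 + 19*(-1/(-1)) = 4 + 19*(-1*(-1)) = 4 + 19*1 = 4 + 19 = 23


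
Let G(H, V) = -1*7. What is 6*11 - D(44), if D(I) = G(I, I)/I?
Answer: 2911/44 ≈ 66.159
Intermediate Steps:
G(H, V) = -7
D(I) = -7/I
6*11 - D(44) = 6*11 - (-7)/44 = 66 - (-7)/44 = 66 - 1*(-7/44) = 66 + 7/44 = 2911/44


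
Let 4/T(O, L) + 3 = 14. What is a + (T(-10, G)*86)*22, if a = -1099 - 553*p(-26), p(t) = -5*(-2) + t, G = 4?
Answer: 8437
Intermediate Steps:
p(t) = 10 + t
T(O, L) = 4/11 (T(O, L) = 4/(-3 + 14) = 4/11)
a = 7749 (a = -1099 - 553*(10 - 26) = -1099 - 553*(-16) = -1099 + 8848 = 7749)
a + (T(-10, G)*86)*22 = 7749 + ((4/11)*86)*22 = 7749 + (344/11)*22 = 7749 + 688 = 8437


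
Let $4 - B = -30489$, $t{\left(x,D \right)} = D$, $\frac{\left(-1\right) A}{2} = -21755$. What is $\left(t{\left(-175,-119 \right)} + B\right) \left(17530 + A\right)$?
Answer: $1854028960$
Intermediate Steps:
$A = 43510$ ($A = \left(-2\right) \left(-21755\right) = 43510$)
$B = 30493$ ($B = 4 - -30489 = 4 + 30489 = 30493$)
$\left(t{\left(-175,-119 \right)} + B\right) \left(17530 + A\right) = \left(-119 + 30493\right) \left(17530 + 43510\right) = 30374 \cdot 61040 = 1854028960$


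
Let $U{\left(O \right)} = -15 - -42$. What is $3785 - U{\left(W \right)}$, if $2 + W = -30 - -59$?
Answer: $3758$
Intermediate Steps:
$W = 27$ ($W = -2 - -29 = -2 + \left(-30 + 59\right) = -2 + 29 = 27$)
$U{\left(O \right)} = 27$ ($U{\left(O \right)} = -15 + 42 = 27$)
$3785 - U{\left(W \right)} = 3785 - 27 = 3758$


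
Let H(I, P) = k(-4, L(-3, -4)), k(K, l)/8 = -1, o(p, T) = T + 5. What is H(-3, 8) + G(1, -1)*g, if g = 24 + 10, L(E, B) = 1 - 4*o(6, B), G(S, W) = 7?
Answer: 230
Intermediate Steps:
o(p, T) = 5 + T
L(E, B) = -19 - 4*B (L(E, B) = 1 - 4*(5 + B) = 1 + (-20 - 4*B) = -19 - 4*B)
k(K, l) = -8 (k(K, l) = 8*(-1) = -8)
H(I, P) = -8
g = 34
H(-3, 8) + G(1, -1)*g = -8 + 7*34 = -8 + 238 = 230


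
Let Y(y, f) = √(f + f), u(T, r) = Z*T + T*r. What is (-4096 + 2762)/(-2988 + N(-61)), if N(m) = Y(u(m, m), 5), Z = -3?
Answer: 1992996/4464067 + 667*√10/4464067 ≈ 0.44693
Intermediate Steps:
u(T, r) = -3*T + T*r
Y(y, f) = √2*√f (Y(y, f) = √(2*f) = √2*√f)
N(m) = √10 (N(m) = √2*√5 = √10)
(-4096 + 2762)/(-2988 + N(-61)) = (-4096 + 2762)/(-2988 + √10) = -1334/(-2988 + √10)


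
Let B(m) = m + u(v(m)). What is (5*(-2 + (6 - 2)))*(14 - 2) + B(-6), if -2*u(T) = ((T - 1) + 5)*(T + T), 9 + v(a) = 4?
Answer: 109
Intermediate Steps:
v(a) = -5 (v(a) = -9 + 4 = -5)
u(T) = -T*(4 + T) (u(T) = -((T - 1) + 5)*(T + T)/2 = -((-1 + T) + 5)*2*T/2 = -(4 + T)*2*T/2 = -T*(4 + T))
B(m) = -5 + m (B(m) = m - 1*(-5)*(4 - 5) = m - 1*(-5)*(-1) = m - 5 = -5 + m)
(5*(-2 + (6 - 2)))*(14 - 2) + B(-6) = (5*(-2 + (6 - 2)))*(14 - 2) + (-5 - 6) = (5*(-2 + 4))*12 - 11 = (5*2)*12 - 11 = 10*12 - 11 = 120 - 11 = 109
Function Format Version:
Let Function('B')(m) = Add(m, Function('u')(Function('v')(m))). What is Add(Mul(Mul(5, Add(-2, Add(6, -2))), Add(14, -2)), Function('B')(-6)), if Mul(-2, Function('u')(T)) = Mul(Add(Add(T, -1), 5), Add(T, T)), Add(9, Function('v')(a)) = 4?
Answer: 109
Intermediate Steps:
Function('v')(a) = -5 (Function('v')(a) = Add(-9, 4) = -5)
Function('u')(T) = Mul(-1, T, Add(4, T)) (Function('u')(T) = Mul(Rational(-1, 2), Mul(Add(Add(T, -1), 5), Add(T, T))) = Mul(Rational(-1, 2), Mul(Add(Add(-1, T), 5), Mul(2, T))) = Mul(Rational(-1, 2), Mul(Add(4, T), Mul(2, T))) = Mul(Rational(-1, 2), Mul(2, T, Add(4, T))) = Mul(-1, T, Add(4, T)))
Function('B')(m) = Add(-5, m) (Function('B')(m) = Add(m, Mul(-1, -5, Add(4, -5))) = Add(m, Mul(-1, -5, -1)) = Add(m, -5) = Add(-5, m))
Add(Mul(Mul(5, Add(-2, Add(6, -2))), Add(14, -2)), Function('B')(-6)) = Add(Mul(Mul(5, Add(-2, Add(6, -2))), Add(14, -2)), Add(-5, -6)) = Add(Mul(Mul(5, Add(-2, 4)), 12), -11) = Add(Mul(Mul(5, 2), 12), -11) = Add(Mul(10, 12), -11) = Add(120, -11) = 109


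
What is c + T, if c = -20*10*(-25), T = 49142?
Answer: 54142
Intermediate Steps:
c = 5000 (c = -200*(-25) = 5000)
c + T = 5000 + 49142 = 54142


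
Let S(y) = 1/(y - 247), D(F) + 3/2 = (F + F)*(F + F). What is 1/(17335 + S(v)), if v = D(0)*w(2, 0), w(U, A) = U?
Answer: 250/4333749 ≈ 5.7687e-5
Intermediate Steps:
D(F) = -3/2 + 4*F² (D(F) = -3/2 + (F + F)*(F + F) = -3/2 + (2*F)*(2*F) = -3/2 + 4*F²)
v = -3 (v = (-3/2 + 4*0²)*2 = (-3/2 + 4*0)*2 = (-3/2 + 0)*2 = -3/2*2 = -3)
S(y) = 1/(-247 + y)
1/(17335 + S(v)) = 1/(17335 + 1/(-247 - 3)) = 1/(17335 + 1/(-250)) = 1/(17335 - 1/250) = 1/(4333749/250) = 250/4333749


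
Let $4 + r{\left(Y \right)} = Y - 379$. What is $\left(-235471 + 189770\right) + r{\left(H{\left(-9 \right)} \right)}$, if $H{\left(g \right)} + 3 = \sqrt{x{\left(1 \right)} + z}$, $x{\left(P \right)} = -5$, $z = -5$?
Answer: $-46087 + i \sqrt{10} \approx -46087.0 + 3.1623 i$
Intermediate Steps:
$H{\left(g \right)} = -3 + i \sqrt{10}$ ($H{\left(g \right)} = -3 + \sqrt{-5 - 5} = -3 + \sqrt{-10} = -3 + i \sqrt{10}$)
$r{\left(Y \right)} = -383 + Y$ ($r{\left(Y \right)} = -4 + \left(Y - 379\right) = -4 + \left(-379 + Y\right) = -383 + Y$)
$\left(-235471 + 189770\right) + r{\left(H{\left(-9 \right)} \right)} = \left(-235471 + 189770\right) - \left(386 - i \sqrt{10}\right) = -45701 - \left(386 - i \sqrt{10}\right) = -46087 + i \sqrt{10}$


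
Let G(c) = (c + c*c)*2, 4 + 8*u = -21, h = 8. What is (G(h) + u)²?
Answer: 1270129/64 ≈ 19846.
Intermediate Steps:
u = -25/8 (u = -½ + (⅛)*(-21) = -½ - 21/8 = -25/8 ≈ -3.1250)
G(c) = 2*c + 2*c² (G(c) = (c + c²)*2 = 2*c + 2*c²)
(G(h) + u)² = (2*8*(1 + 8) - 25/8)² = (2*8*9 - 25/8)² = (144 - 25/8)² = (1127/8)² = 1270129/64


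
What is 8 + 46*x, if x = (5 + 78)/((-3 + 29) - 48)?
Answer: -1821/11 ≈ -165.55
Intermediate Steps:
x = -83/22 (x = 83/(26 - 48) = 83/(-22) = 83*(-1/22) = -83/22 ≈ -3.7727)
8 + 46*x = 8 + 46*(-83/22) = 8 - 1909/11 = -1821/11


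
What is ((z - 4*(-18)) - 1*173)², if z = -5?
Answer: 11236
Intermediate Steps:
((z - 4*(-18)) - 1*173)² = ((-5 - 4*(-18)) - 1*173)² = ((-5 - 1*(-72)) - 173)² = ((-5 + 72) - 173)² = (67 - 173)² = (-106)² = 11236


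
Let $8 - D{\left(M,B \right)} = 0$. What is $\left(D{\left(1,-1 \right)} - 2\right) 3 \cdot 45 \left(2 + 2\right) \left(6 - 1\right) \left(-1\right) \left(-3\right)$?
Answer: $48600$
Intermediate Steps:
$D{\left(M,B \right)} = 8$ ($D{\left(M,B \right)} = 8 - 0 = 8 + 0 = 8$)
$\left(D{\left(1,-1 \right)} - 2\right) 3 \cdot 45 \left(2 + 2\right) \left(6 - 1\right) \left(-1\right) \left(-3\right) = \left(8 - 2\right) 3 \cdot 45 \left(2 + 2\right) \left(6 - 1\right) \left(-1\right) \left(-3\right) = 6 \cdot 3 \cdot 45 \cdot 4 \cdot 5 \left(-1\right) \left(-3\right) = 18 \cdot 45 \cdot 20 \left(-1\right) \left(-3\right) = 810 \left(\left(-20\right) \left(-3\right)\right) = 810 \cdot 60 = 48600$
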